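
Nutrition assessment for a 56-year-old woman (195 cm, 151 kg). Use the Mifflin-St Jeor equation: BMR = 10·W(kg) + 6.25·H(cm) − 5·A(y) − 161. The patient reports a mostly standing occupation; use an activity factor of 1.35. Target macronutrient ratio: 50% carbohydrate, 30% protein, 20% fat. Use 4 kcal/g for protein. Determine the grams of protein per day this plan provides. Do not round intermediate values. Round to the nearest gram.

Mifflin-St Jeor (female): BMR = 10(151) + 6.25(195) − 5(56) − 161 = 1510 + 1218.75 − 280 − 161 = 2287.75 kcal/day.
TEE = 2287.75 × 1.35 = 3088.4625 kcal/day.
Protein energy = 30% × 3088.4625 = 926.5388 kcal.
Protein = 926.5388 ÷ 4 kcal/g = 231.6347 g.

232 g/day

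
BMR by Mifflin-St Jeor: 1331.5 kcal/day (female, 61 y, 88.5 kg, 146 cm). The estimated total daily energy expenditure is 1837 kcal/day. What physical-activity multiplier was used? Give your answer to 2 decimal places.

1.38

Activity factor = TEE ÷ BMR = 1837 ÷ 1331.5 = 1.38.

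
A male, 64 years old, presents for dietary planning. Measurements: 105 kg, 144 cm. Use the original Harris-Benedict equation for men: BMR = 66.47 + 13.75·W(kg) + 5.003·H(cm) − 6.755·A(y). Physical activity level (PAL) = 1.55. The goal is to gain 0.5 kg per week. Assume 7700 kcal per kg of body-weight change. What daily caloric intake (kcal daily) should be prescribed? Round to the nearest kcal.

Harris-Benedict: BMR = 66.47 + 13.75(105) + 5.003(144) − 6.755(64) = 1798.332 kcal/day.
TEE = 1798.332 × 1.55 = 2787.4146 kcal/day.
Required daily surplus = 0.5 × 7700 ÷ 7 = 550 kcal/day.
Target intake = 2787.4146 + 550 = 3337.4146 kcal/day.

3337 kcal daily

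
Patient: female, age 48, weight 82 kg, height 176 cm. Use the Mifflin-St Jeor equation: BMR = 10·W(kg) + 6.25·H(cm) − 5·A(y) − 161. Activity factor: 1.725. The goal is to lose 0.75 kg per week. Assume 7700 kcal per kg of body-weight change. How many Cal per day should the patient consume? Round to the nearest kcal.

Mifflin-St Jeor (female): BMR = 10(82) + 6.25(176) − 5(48) − 161 = 820 + 1100 − 240 − 161 = 1519 kcal/day.
TEE = 1519 × 1.725 = 2620.275 kcal/day.
Required daily deficit = 0.75 × 7700 ÷ 7 = 825 kcal/day.
Target intake = 2620.275 − 825 = 1795.275 kcal/day.

1795 Cal per day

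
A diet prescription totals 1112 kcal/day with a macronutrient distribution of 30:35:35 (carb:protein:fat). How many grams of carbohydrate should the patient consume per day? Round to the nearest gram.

83 g/day

Carbohydrate energy = 30% × 1112 = 333.6 kcal.
At 4 kcal/g: 333.6 ÷ 4 = 83.4 g.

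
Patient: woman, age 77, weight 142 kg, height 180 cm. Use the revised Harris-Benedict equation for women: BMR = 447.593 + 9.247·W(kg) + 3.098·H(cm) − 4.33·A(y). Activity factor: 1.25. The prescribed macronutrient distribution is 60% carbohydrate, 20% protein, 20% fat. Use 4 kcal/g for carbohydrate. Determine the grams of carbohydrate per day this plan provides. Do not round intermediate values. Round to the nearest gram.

Harris-Benedict: BMR = 447.593 + 9.247(142) + 3.098(180) − 4.33(77) = 1984.897 kcal/day.
TEE = 1984.897 × 1.25 = 2481.1213 kcal/day.
Carbohydrate energy = 60% × 2481.1213 = 1488.6728 kcal.
Carbohydrate = 1488.6728 ÷ 4 kcal/g = 372.1682 g.

372 g/day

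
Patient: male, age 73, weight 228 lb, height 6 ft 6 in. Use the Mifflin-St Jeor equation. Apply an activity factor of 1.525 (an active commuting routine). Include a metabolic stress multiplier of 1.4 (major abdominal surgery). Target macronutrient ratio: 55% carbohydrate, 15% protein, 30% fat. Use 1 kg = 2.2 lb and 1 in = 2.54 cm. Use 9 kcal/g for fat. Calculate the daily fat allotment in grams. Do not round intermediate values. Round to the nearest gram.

136 g/day

Convert to metric: weight = 228 ÷ 2.2 = 103.6364 kg; height = (6×12 + 6) × 2.54 = 78 × 2.54 = 198.12 cm.
Mifflin-St Jeor (male): BMR = 10(103.6364) + 6.25(198.12) − 5(73) + 5 = 1036.3636 + 1238.25 − 365 + 5 = 1914.6136 kcal/day.
TEE = 1914.6136 × 1.525 = 2919.7858 kcal/day.
With stress factor 1.4: 2919.7858 × 1.4 = 4087.7001 kcal/day.
Fat energy = 30% × 4087.7001 = 1226.31 kcal.
Fat = 1226.31 ÷ 9 kcal/g = 136.2567 g.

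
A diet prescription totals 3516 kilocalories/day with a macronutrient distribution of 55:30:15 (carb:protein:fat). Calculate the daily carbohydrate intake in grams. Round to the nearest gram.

483 g/day

Carbohydrate energy = 55% × 3516 = 1933.8 kcal.
At 4 kcal/g: 1933.8 ÷ 4 = 483.45 g.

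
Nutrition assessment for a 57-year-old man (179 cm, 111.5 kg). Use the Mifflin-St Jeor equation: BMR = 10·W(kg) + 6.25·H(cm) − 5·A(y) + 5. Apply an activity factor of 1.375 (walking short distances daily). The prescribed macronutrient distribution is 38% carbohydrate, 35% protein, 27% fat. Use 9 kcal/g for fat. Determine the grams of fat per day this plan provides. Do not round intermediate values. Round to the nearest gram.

81 g/day

Mifflin-St Jeor (male): BMR = 10(111.5) + 6.25(179) − 5(57) + 5 = 1115 + 1118.75 − 285 + 5 = 1953.75 kcal/day.
TEE = 1953.75 × 1.375 = 2686.4063 kcal/day.
Fat energy = 27% × 2686.4063 = 725.3297 kcal.
Fat = 725.3297 ÷ 9 kcal/g = 80.5922 g.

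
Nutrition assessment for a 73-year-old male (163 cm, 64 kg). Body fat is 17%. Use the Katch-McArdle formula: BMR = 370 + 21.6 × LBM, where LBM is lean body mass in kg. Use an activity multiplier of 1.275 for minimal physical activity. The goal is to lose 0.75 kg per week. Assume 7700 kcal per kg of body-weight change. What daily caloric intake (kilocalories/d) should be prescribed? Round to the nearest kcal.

LBM = 64 × (1 − 0.17) = 53.12 kg. Katch-McArdle: BMR = 370 + 21.6 × 53.12 = 1517.392 kcal/day.
TEE = 1517.392 × 1.275 = 1934.6748 kcal/day.
Required daily deficit = 0.75 × 7700 ÷ 7 = 825 kcal/day.
Target intake = 1934.6748 − 825 = 1109.6748 kcal/day.

1110 kilocalories/d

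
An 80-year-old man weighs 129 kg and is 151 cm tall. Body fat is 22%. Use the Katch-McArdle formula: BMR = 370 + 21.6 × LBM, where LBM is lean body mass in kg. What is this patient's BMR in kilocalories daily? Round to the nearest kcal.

LBM = 129 × (1 − 0.22) = 100.62 kg. Katch-McArdle: BMR = 370 + 21.6 × 100.62 = 2543.392 kcal/day.

2543 kilocalories daily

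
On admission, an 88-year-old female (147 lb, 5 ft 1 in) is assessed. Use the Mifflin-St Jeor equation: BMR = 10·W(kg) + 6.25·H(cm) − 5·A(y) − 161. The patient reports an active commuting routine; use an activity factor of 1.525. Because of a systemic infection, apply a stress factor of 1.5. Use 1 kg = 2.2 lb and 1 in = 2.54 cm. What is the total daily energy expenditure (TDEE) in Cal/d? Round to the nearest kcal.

2369 Cal/d

Convert to metric: weight = 147 ÷ 2.2 = 66.8182 kg; height = (5×12 + 1) × 2.54 = 61 × 2.54 = 154.94 cm.
Mifflin-St Jeor (female): BMR = 10(66.8182) + 6.25(154.94) − 5(88) − 161 = 668.1818 + 968.375 − 440 − 161 = 1035.5568 kcal/day.
TEE = BMR × activity factor = 1035.5568 × 1.525 = 1579.2241 kcal/day.
Apply stress factor: 1579.2241 × 1.5 = 2368.8362 kcal/day.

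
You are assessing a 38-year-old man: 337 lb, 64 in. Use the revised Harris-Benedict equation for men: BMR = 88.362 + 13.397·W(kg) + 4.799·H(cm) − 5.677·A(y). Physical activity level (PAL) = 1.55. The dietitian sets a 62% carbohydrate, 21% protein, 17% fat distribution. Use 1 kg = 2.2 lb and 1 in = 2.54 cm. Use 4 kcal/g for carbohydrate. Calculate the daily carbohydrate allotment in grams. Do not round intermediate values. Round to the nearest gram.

Convert to metric: weight = 337 ÷ 2.2 = 153.1818 kg; height = 64 × 2.54 = 162.56 cm.
Harris-Benedict: BMR = 88.362 + 13.397(153.1818) + 4.799(162.56) − 5.677(38) = 2704.9383 kcal/day.
TEE = 2704.9383 × 1.55 = 4192.6543 kcal/day.
Carbohydrate energy = 62% × 4192.6543 = 2599.4457 kcal.
Carbohydrate = 2599.4457 ÷ 4 kcal/g = 649.8614 g.

650 g/day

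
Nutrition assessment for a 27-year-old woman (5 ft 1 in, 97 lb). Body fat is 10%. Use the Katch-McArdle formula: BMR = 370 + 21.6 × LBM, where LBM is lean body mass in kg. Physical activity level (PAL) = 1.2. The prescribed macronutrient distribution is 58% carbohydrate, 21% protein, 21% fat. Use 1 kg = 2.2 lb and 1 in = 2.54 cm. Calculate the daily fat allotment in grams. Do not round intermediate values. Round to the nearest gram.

34 g/day

Convert to metric: weight = 97 ÷ 2.2 = 44.0909 kg; height = (5×12 + 1) × 2.54 = 61 × 2.54 = 154.94 cm.
LBM = 44.0909 × (1 − 0.1) = 39.6818 kg. Katch-McArdle: BMR = 370 + 21.6 × 39.6818 = 1227.1273 kcal/day.
TEE = 1227.1273 × 1.2 = 1472.5527 kcal/day.
Fat energy = 21% × 1472.5527 = 309.2361 kcal.
Fat = 309.2361 ÷ 9 kcal/g = 34.3596 g.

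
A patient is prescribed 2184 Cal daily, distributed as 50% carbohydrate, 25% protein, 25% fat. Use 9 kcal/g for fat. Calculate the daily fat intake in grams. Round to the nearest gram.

61 g/day

Fat energy = 25% × 2184 = 546 kcal.
At 9 kcal/g: 546 ÷ 9 = 60.6667 g.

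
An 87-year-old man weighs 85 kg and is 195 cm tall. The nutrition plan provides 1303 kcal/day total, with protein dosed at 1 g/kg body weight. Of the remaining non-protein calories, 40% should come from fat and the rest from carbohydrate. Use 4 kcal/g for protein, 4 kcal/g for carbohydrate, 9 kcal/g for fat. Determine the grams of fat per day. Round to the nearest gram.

Protein = 1 × 85 = 85 g → 85 × 4 = 340 kcal.
Non-protein calories = 1303 − 340 = 963 kcal.
Fat: 40% × 963 = 385.2 kcal; carbohydrate: 577.8 kcal.
Fat: 385.2 kcal ÷ 9 kcal/g = 42.8 g.

43 g/day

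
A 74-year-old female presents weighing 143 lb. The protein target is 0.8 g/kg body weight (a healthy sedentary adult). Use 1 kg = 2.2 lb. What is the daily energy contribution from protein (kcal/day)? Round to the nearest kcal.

Weight in kg = 143 ÷ 2.2 = 65 kg.
Protein = 0.8 g/kg × 65 kg = 52 g/day.
Protein energy = 52 g × 4 kcal/g = 208 kcal/day.

208 kcal/day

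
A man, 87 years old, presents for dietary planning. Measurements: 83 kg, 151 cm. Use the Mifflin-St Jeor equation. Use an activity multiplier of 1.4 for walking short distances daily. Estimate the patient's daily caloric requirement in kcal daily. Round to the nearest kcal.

Mifflin-St Jeor (male): BMR = 10(83) + 6.25(151) − 5(87) + 5 = 830 + 943.75 − 435 + 5 = 1343.75 kcal/day.
TEE = BMR × activity factor = 1343.75 × 1.4 = 1881.25 kcal/day.

1881 kcal daily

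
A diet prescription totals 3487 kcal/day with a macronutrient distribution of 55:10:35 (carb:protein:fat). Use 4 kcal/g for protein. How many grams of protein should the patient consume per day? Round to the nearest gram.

87 g/day

Protein energy = 10% × 3487 = 348.7 kcal.
At 4 kcal/g: 348.7 ÷ 4 = 87.175 g.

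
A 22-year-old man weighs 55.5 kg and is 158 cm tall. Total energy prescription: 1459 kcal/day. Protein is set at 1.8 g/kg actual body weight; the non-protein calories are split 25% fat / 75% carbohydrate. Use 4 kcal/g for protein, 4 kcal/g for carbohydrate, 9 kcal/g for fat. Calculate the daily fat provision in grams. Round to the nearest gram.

Protein = 1.8 × 55.5 = 99.9 g → 99.9 × 4 = 399.6 kcal.
Non-protein calories = 1459 − 399.6 = 1059.4 kcal.
Fat: 25% × 1059.4 = 264.85 kcal; carbohydrate: 794.55 kcal.
Fat: 264.85 kcal ÷ 9 kcal/g = 29.4278 g.

29 g/day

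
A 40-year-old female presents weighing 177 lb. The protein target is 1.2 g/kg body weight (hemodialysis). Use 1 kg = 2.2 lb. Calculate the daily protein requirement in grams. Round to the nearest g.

97 g/day

Weight in kg = 177 ÷ 2.2 = 80.4545 kg.
Protein = 1.2 g/kg × 80.4545 kg = 96.5455 g/day.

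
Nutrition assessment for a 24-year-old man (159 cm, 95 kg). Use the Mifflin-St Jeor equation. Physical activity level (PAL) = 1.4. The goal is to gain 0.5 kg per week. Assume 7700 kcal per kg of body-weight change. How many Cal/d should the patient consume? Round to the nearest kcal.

Mifflin-St Jeor (male): BMR = 10(95) + 6.25(159) − 5(24) + 5 = 950 + 993.75 − 120 + 5 = 1828.75 kcal/day.
TEE = 1828.75 × 1.4 = 2560.25 kcal/day.
Required daily surplus = 0.5 × 7700 ÷ 7 = 550 kcal/day.
Target intake = 2560.25 + 550 = 3110.25 kcal/day.

3110 Cal/d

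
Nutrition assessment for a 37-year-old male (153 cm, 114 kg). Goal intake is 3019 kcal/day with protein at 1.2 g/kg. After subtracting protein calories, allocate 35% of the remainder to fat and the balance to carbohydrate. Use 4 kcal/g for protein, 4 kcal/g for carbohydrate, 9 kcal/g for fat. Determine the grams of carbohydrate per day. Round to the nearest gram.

402 g/day

Protein = 1.2 × 114 = 136.8 g → 136.8 × 4 = 547.2 kcal.
Non-protein calories = 3019 − 547.2 = 2471.8 kcal.
Fat: 35% × 2471.8 = 865.13 kcal; carbohydrate: 1606.67 kcal.
Carbohydrate: 1606.67 kcal ÷ 4 kcal/g = 401.6675 g.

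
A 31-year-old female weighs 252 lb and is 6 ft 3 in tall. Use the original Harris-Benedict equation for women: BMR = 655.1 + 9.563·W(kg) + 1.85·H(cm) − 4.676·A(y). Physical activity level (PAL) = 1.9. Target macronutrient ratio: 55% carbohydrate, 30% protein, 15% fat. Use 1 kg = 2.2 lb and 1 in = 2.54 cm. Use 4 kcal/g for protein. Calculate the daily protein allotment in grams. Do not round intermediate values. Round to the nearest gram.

Convert to metric: weight = 252 ÷ 2.2 = 114.5455 kg; height = (6×12 + 3) × 2.54 = 75 × 2.54 = 190.5 cm.
Harris-Benedict: BMR = 655.1 + 9.563(114.5455) + 1.85(190.5) − 4.676(31) = 1957.9672 kcal/day.
TEE = 1957.9672 × 1.9 = 3720.1376 kcal/day.
Protein energy = 30% × 3720.1376 = 1116.0413 kcal.
Protein = 1116.0413 ÷ 4 kcal/g = 279.0103 g.

279 g/day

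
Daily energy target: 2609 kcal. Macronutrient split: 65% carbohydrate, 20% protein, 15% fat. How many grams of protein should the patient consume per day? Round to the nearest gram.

130 g/day

Protein energy = 20% × 2609 = 521.8 kcal.
At 4 kcal/g: 521.8 ÷ 4 = 130.45 g.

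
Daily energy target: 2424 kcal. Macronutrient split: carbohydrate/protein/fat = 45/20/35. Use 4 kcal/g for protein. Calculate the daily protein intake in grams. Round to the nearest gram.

Protein energy = 20% × 2424 = 484.8 kcal.
At 4 kcal/g: 484.8 ÷ 4 = 121.2 g.

121 g/day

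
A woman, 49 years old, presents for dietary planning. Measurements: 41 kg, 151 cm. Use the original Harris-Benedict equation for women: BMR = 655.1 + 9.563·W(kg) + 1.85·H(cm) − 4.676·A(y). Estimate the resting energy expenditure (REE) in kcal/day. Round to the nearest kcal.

1097 kcal/day

Harris-Benedict: BMR = 655.1 + 9.563(41) + 1.85(151) − 4.676(49) = 1097.409 kcal/day.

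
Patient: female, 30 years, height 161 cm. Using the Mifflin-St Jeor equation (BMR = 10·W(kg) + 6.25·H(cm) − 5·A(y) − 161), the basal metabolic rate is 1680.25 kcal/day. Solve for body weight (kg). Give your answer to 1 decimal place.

1680.25 = 10·W + 6.25(161) − 5(30) − 161
10·W = 1680.25 − 695.25 = 985, so W = 98.5 kg.

98.5 kg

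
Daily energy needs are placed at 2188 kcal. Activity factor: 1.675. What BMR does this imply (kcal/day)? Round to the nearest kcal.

BMR = TEE ÷ activity factor = 2188 ÷ 1.675 = 1306.2687 kcal/day.

1306 kcal/day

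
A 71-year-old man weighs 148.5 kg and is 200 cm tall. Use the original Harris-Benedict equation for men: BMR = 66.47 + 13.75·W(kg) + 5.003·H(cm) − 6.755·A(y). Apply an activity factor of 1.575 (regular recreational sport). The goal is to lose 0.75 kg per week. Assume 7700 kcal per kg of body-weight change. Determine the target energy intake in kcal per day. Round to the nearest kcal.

Harris-Benedict: BMR = 66.47 + 13.75(148.5) + 5.003(200) − 6.755(71) = 2629.34 kcal/day.
TEE = 2629.34 × 1.575 = 4141.2105 kcal/day.
Required daily deficit = 0.75 × 7700 ÷ 7 = 825 kcal/day.
Target intake = 4141.2105 − 825 = 3316.2105 kcal/day.

3316 kcal per day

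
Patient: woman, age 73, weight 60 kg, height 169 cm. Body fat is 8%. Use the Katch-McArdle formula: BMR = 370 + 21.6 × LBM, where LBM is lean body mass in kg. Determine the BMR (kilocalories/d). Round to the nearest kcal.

1562 kilocalories/d

LBM = 60 × (1 − 0.08) = 55.2 kg. Katch-McArdle: BMR = 370 + 21.6 × 55.2 = 1562.32 kcal/day.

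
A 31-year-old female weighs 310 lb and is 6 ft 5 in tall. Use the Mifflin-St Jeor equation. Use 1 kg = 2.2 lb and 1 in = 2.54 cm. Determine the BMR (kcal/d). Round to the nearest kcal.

2315 kcal/d

Convert to metric: weight = 310 ÷ 2.2 = 140.9091 kg; height = (6×12 + 5) × 2.54 = 77 × 2.54 = 195.58 cm.
Mifflin-St Jeor (female): BMR = 10(140.9091) + 6.25(195.58) − 5(31) − 161 = 1409.0909 + 1222.375 − 155 − 161 = 2315.4659 kcal/day.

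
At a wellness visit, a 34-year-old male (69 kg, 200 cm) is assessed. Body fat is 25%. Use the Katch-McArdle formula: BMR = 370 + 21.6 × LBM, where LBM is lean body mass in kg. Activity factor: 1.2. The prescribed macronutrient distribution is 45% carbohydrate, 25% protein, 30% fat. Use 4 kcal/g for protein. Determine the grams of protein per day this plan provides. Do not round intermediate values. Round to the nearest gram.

112 g/day

LBM = 69 × (1 − 0.25) = 51.75 kg. Katch-McArdle: BMR = 370 + 21.6 × 51.75 = 1487.8 kcal/day.
TEE = 1487.8 × 1.2 = 1785.36 kcal/day.
Protein energy = 25% × 1785.36 = 446.34 kcal.
Protein = 446.34 ÷ 4 kcal/g = 111.585 g.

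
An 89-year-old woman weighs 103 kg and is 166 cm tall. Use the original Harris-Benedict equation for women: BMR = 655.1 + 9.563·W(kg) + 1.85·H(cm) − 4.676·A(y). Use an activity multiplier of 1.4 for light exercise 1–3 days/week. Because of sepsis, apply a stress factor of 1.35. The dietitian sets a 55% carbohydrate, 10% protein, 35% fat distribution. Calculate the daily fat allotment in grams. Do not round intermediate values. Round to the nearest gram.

113 g/day

Harris-Benedict: BMR = 655.1 + 9.563(103) + 1.85(166) − 4.676(89) = 1531.025 kcal/day.
TEE = 1531.025 × 1.4 = 2143.435 kcal/day.
With stress factor 1.35: 2143.435 × 1.35 = 2893.6373 kcal/day.
Fat energy = 35% × 2893.6373 = 1012.773 kcal.
Fat = 1012.773 ÷ 9 kcal/g = 112.5303 g.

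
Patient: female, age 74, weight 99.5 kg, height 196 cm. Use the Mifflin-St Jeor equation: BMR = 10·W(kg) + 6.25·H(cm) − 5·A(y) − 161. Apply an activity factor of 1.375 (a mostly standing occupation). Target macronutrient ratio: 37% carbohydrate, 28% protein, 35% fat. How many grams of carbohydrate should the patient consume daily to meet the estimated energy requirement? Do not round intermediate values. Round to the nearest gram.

Mifflin-St Jeor (female): BMR = 10(99.5) + 6.25(196) − 5(74) − 161 = 995 + 1225 − 370 − 161 = 1689 kcal/day.
TEE = 1689 × 1.375 = 2322.375 kcal/day.
Carbohydrate energy = 37% × 2322.375 = 859.2788 kcal.
Carbohydrate = 859.2788 ÷ 4 kcal/g = 214.8197 g.

215 g/day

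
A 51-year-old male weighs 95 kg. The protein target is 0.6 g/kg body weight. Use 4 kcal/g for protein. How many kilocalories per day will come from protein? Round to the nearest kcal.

Protein = 0.6 g/kg × 95 kg = 57 g/day.
Protein energy = 57 g × 4 kcal/g = 228 kcal/day.

228 kcal/day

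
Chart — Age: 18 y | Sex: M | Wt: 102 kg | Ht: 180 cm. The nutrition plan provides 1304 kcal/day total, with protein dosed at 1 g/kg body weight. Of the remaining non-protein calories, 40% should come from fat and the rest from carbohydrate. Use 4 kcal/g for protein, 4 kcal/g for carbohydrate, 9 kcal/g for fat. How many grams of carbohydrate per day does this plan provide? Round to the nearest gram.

134 g/day

Protein = 1 × 102 = 102 g → 102 × 4 = 408 kcal.
Non-protein calories = 1304 − 408 = 896 kcal.
Fat: 40% × 896 = 358.4 kcal; carbohydrate: 537.6 kcal.
Carbohydrate: 537.6 kcal ÷ 4 kcal/g = 134.4 g.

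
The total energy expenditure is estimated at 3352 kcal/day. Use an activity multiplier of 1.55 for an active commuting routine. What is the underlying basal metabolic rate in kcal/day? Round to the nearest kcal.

BMR = TEE ÷ activity factor = 3352 ÷ 1.55 = 2162.5806 kcal/day.

2163 kcal/day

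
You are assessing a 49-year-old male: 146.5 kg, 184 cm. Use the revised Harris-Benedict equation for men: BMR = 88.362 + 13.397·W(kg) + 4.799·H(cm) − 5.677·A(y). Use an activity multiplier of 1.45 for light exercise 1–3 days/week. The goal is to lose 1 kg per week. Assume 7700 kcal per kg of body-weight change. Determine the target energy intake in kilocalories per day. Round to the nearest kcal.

Harris-Benedict: BMR = 88.362 + 13.397(146.5) + 4.799(184) − 5.677(49) = 2655.8655 kcal/day.
TEE = 2655.8655 × 1.45 = 3851.005 kcal/day.
Required daily deficit = 1 × 7700 ÷ 7 = 1100 kcal/day.
Target intake = 3851.005 − 1100 = 2751.005 kcal/day.

2751 kilocalories per day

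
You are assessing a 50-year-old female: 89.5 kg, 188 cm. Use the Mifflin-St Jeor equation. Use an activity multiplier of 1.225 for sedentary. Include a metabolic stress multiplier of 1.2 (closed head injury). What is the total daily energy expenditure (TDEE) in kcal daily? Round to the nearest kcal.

2439 kcal daily

Mifflin-St Jeor (female): BMR = 10(89.5) + 6.25(188) − 5(50) − 161 = 895 + 1175 − 250 − 161 = 1659 kcal/day.
TEE = BMR × activity factor = 1659 × 1.225 = 2032.275 kcal/day.
Apply stress factor: 2032.275 × 1.2 = 2438.73 kcal/day.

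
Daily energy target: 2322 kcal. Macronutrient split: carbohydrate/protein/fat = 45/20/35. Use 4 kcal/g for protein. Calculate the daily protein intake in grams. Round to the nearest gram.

Protein energy = 20% × 2322 = 464.4 kcal.
At 4 kcal/g: 464.4 ÷ 4 = 116.1 g.

116 g/day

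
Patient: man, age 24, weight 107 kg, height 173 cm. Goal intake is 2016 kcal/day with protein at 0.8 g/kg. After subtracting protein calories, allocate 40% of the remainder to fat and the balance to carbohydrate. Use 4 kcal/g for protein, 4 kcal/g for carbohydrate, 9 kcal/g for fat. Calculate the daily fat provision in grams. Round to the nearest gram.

Protein = 0.8 × 107 = 85.6 g → 85.6 × 4 = 342.4 kcal.
Non-protein calories = 2016 − 342.4 = 1673.6 kcal.
Fat: 40% × 1673.6 = 669.44 kcal; carbohydrate: 1004.16 kcal.
Fat: 669.44 kcal ÷ 9 kcal/g = 74.3822 g.

74 g/day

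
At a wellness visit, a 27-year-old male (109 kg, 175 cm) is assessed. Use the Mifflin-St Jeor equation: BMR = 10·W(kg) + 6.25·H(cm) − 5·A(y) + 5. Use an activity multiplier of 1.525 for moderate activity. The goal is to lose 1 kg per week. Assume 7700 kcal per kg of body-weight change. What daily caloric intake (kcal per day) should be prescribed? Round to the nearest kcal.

2032 kcal per day

Mifflin-St Jeor (male): BMR = 10(109) + 6.25(175) − 5(27) + 5 = 1090 + 1093.75 − 135 + 5 = 2053.75 kcal/day.
TEE = 2053.75 × 1.525 = 3131.9688 kcal/day.
Required daily deficit = 1 × 7700 ÷ 7 = 1100 kcal/day.
Target intake = 3131.9688 − 1100 = 2031.9688 kcal/day.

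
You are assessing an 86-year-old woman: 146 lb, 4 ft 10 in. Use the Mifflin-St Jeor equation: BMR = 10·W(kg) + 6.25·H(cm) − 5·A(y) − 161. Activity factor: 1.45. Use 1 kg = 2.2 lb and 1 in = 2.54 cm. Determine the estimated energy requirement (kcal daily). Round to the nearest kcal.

1440 kcal daily

Convert to metric: weight = 146 ÷ 2.2 = 66.3636 kg; height = (4×12 + 10) × 2.54 = 58 × 2.54 = 147.32 cm.
Mifflin-St Jeor (female): BMR = 10(66.3636) + 6.25(147.32) − 5(86) − 161 = 663.6364 + 920.75 − 430 − 161 = 993.3864 kcal/day.
TEE = BMR × activity factor = 993.3864 × 1.45 = 1440.4102 kcal/day.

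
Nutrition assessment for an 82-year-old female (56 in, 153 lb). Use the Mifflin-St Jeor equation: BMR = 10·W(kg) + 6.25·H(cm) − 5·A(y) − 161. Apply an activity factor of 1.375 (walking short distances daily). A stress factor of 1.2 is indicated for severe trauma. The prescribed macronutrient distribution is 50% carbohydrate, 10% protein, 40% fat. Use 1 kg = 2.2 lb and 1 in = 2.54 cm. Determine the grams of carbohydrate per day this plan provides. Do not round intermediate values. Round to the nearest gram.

209 g/day

Convert to metric: weight = 153 ÷ 2.2 = 69.5455 kg; height = 56 × 2.54 = 142.24 cm.
Mifflin-St Jeor (female): BMR = 10(69.5455) + 6.25(142.24) − 5(82) − 161 = 695.4545 + 889 − 410 − 161 = 1013.4545 kcal/day.
TEE = 1013.4545 × 1.375 = 1393.5 kcal/day.
With stress factor 1.2: 1393.5 × 1.2 = 1672.2 kcal/day.
Carbohydrate energy = 50% × 1672.2 = 836.1 kcal.
Carbohydrate = 836.1 ÷ 4 kcal/g = 209.025 g.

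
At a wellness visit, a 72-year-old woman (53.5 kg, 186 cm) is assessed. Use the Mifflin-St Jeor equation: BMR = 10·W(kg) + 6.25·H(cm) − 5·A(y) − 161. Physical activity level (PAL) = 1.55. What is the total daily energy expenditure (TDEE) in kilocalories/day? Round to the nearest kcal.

1824 kilocalories/day

Mifflin-St Jeor (female): BMR = 10(53.5) + 6.25(186) − 5(72) − 161 = 535 + 1162.5 − 360 − 161 = 1176.5 kcal/day.
TEE = BMR × activity factor = 1176.5 × 1.55 = 1823.575 kcal/day.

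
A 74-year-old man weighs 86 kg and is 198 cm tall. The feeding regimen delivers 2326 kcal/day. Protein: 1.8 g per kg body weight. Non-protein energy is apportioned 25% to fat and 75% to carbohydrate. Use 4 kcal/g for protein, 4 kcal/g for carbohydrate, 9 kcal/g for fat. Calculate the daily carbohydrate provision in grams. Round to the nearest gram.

Protein = 1.8 × 86 = 154.8 g → 154.8 × 4 = 619.2 kcal.
Non-protein calories = 2326 − 619.2 = 1706.8 kcal.
Fat: 25% × 1706.8 = 426.7 kcal; carbohydrate: 1280.1 kcal.
Carbohydrate: 1280.1 kcal ÷ 4 kcal/g = 320.025 g.

320 g/day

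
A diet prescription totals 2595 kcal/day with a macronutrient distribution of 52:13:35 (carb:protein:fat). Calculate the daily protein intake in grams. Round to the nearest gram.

Protein energy = 13% × 2595 = 337.35 kcal.
At 4 kcal/g: 337.35 ÷ 4 = 84.3375 g.

84 g/day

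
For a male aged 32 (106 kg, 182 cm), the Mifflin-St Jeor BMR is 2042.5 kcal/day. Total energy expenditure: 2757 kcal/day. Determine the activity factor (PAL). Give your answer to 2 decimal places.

1.35

Activity factor = TEE ÷ BMR = 2757 ÷ 2042.5 = 1.35.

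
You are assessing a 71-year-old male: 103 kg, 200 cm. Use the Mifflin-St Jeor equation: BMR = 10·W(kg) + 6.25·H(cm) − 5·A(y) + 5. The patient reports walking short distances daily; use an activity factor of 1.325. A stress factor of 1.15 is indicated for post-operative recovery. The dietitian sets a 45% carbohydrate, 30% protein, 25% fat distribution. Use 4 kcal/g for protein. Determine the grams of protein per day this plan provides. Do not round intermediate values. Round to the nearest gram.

Mifflin-St Jeor (male): BMR = 10(103) + 6.25(200) − 5(71) + 5 = 1030 + 1250 − 355 + 5 = 1930 kcal/day.
TEE = 1930 × 1.325 = 2557.25 kcal/day.
With stress factor 1.15: 2557.25 × 1.15 = 2940.8375 kcal/day.
Protein energy = 30% × 2940.8375 = 882.2513 kcal.
Protein = 882.2513 ÷ 4 kcal/g = 220.5628 g.

221 g/day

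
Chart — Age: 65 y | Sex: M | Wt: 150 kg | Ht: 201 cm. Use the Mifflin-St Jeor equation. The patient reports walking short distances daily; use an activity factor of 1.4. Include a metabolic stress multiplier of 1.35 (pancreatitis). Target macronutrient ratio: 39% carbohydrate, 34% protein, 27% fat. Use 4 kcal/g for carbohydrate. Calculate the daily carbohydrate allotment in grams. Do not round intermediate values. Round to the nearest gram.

Mifflin-St Jeor (male): BMR = 10(150) + 6.25(201) − 5(65) + 5 = 1500 + 1256.25 − 325 + 5 = 2436.25 kcal/day.
TEE = 2436.25 × 1.4 = 3410.75 kcal/day.
With stress factor 1.35: 3410.75 × 1.35 = 4604.5125 kcal/day.
Carbohydrate energy = 39% × 4604.5125 = 1795.7599 kcal.
Carbohydrate = 1795.7599 ÷ 4 kcal/g = 448.94 g.

449 g/day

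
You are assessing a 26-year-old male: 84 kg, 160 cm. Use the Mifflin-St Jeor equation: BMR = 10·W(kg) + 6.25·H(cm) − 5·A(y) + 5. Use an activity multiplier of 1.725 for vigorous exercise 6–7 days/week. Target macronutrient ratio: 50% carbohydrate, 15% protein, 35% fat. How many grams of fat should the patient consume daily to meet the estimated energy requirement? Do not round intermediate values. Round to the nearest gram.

115 g/day

Mifflin-St Jeor (male): BMR = 10(84) + 6.25(160) − 5(26) + 5 = 840 + 1000 − 130 + 5 = 1715 kcal/day.
TEE = 1715 × 1.725 = 2958.375 kcal/day.
Fat energy = 35% × 2958.375 = 1035.4313 kcal.
Fat = 1035.4313 ÷ 9 kcal/g = 115.0479 g.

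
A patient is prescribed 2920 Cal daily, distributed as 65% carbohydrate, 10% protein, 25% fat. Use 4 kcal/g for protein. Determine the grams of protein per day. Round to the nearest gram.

73 g/day

Protein energy = 10% × 2920 = 292 kcal.
At 4 kcal/g: 292 ÷ 4 = 73 g.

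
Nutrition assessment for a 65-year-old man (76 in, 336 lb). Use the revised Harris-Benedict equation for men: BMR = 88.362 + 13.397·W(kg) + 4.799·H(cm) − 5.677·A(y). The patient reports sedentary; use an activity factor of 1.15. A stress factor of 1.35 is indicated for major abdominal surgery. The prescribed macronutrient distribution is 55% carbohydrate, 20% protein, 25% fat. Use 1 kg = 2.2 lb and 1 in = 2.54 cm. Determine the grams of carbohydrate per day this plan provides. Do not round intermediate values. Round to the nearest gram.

Convert to metric: weight = 336 ÷ 2.2 = 152.7273 kg; height = 76 × 2.54 = 193.04 cm.
Harris-Benedict: BMR = 88.362 + 13.397(152.7273) + 4.799(193.04) − 5.677(65) = 2691.8432 kcal/day.
TEE = 2691.8432 × 1.15 = 3095.6197 kcal/day.
With stress factor 1.35: 3095.6197 × 1.35 = 4179.0866 kcal/day.
Carbohydrate energy = 55% × 4179.0866 = 2298.4976 kcal.
Carbohydrate = 2298.4976 ÷ 4 kcal/g = 574.6244 g.

575 g/day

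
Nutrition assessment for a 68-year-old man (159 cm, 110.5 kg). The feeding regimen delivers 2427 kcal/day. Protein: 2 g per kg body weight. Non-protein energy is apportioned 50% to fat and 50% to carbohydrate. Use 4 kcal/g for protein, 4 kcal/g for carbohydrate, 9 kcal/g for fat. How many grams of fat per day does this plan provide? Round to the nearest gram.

86 g/day

Protein = 2 × 110.5 = 221 g → 221 × 4 = 884 kcal.
Non-protein calories = 2427 − 884 = 1543 kcal.
Fat: 50% × 1543 = 771.5 kcal; carbohydrate: 771.5 kcal.
Fat: 771.5 kcal ÷ 9 kcal/g = 85.7222 g.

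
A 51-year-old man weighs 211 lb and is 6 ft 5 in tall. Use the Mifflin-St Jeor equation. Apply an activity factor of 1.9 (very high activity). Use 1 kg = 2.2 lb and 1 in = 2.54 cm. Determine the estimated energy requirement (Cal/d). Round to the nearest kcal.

3670 Cal/d

Convert to metric: weight = 211 ÷ 2.2 = 95.9091 kg; height = (6×12 + 5) × 2.54 = 77 × 2.54 = 195.58 cm.
Mifflin-St Jeor (male): BMR = 10(95.9091) + 6.25(195.58) − 5(51) + 5 = 959.0909 + 1222.375 − 255 + 5 = 1931.4659 kcal/day.
TEE = BMR × activity factor = 1931.4659 × 1.9 = 3669.7852 kcal/day.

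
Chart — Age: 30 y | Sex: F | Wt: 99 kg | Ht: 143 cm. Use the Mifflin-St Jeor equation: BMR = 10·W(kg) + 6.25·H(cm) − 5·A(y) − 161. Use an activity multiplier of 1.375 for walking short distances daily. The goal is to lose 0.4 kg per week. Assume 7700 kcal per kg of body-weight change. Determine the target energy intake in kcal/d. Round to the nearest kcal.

Mifflin-St Jeor (female): BMR = 10(99) + 6.25(143) − 5(30) − 161 = 990 + 893.75 − 150 − 161 = 1572.75 kcal/day.
TEE = 1572.75 × 1.375 = 2162.5313 kcal/day.
Required daily deficit = 0.4 × 7700 ÷ 7 = 440 kcal/day.
Target intake = 2162.5313 − 440 = 1722.5313 kcal/day.

1723 kcal/d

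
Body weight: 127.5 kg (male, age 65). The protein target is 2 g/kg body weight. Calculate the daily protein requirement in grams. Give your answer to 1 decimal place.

Protein = 2 g/kg × 127.5 kg = 255 g/day.

255.0 g/day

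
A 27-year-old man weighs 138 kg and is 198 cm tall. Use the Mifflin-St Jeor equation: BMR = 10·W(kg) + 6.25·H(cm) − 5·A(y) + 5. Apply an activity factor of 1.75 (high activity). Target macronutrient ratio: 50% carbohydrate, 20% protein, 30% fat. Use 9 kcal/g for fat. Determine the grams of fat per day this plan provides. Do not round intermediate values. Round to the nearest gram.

145 g/day

Mifflin-St Jeor (male): BMR = 10(138) + 6.25(198) − 5(27) + 5 = 1380 + 1237.5 − 135 + 5 = 2487.5 kcal/day.
TEE = 2487.5 × 1.75 = 4353.125 kcal/day.
Fat energy = 30% × 4353.125 = 1305.9375 kcal.
Fat = 1305.9375 ÷ 9 kcal/g = 145.1042 g.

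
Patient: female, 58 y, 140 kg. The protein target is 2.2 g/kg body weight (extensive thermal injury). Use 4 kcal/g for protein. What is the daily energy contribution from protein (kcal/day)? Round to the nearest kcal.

1232 kcal/day

Protein = 2.2 g/kg × 140 kg = 308 g/day.
Protein energy = 308 g × 4 kcal/g = 1232 kcal/day.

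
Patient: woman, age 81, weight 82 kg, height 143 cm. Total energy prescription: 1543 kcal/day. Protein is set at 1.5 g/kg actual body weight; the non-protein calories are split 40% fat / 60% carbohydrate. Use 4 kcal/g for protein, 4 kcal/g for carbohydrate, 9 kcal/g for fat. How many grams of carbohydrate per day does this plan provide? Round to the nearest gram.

Protein = 1.5 × 82 = 123 g → 123 × 4 = 492 kcal.
Non-protein calories = 1543 − 492 = 1051 kcal.
Fat: 40% × 1051 = 420.4 kcal; carbohydrate: 630.6 kcal.
Carbohydrate: 630.6 kcal ÷ 4 kcal/g = 157.65 g.

158 g/day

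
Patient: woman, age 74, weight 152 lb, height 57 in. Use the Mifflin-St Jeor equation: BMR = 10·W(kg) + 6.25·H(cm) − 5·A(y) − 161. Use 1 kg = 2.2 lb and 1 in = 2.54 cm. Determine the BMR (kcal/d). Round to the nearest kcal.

1065 kcal/d

Convert to metric: weight = 152 ÷ 2.2 = 69.0909 kg; height = 57 × 2.54 = 144.78 cm.
Mifflin-St Jeor (female): BMR = 10(69.0909) + 6.25(144.78) − 5(74) − 161 = 690.9091 + 904.875 − 370 − 161 = 1064.7841 kcal/day.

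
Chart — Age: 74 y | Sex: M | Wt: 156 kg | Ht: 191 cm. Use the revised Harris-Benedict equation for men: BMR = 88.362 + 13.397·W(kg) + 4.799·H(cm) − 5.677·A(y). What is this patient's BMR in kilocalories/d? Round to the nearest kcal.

2675 kilocalories/d

Harris-Benedict: BMR = 88.362 + 13.397(156) + 4.799(191) − 5.677(74) = 2674.805 kcal/day.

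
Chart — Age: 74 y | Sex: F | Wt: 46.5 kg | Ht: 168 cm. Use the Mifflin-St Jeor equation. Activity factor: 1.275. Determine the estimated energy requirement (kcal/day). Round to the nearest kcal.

Mifflin-St Jeor (female): BMR = 10(46.5) + 6.25(168) − 5(74) − 161 = 465 + 1050 − 370 − 161 = 984 kcal/day.
TEE = BMR × activity factor = 984 × 1.275 = 1254.6 kcal/day.

1255 kcal/day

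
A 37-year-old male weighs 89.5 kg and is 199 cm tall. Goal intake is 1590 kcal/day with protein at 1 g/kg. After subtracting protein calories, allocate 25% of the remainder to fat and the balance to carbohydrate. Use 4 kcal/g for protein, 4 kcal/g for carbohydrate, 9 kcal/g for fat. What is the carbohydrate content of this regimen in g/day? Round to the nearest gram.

231 g/day

Protein = 1 × 89.5 = 89.5 g → 89.5 × 4 = 358 kcal.
Non-protein calories = 1590 − 358 = 1232 kcal.
Fat: 25% × 1232 = 308 kcal; carbohydrate: 924 kcal.
Carbohydrate: 924 kcal ÷ 4 kcal/g = 231 g.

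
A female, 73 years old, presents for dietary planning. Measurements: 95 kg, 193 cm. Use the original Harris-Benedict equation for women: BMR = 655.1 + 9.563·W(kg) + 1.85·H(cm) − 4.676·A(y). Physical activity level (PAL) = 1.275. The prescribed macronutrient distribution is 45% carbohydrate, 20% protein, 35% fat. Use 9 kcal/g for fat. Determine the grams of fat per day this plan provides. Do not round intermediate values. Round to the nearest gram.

78 g/day

Harris-Benedict: BMR = 655.1 + 9.563(95) + 1.85(193) − 4.676(73) = 1579.287 kcal/day.
TEE = 1579.287 × 1.275 = 2013.5909 kcal/day.
Fat energy = 35% × 2013.5909 = 704.7568 kcal.
Fat = 704.7568 ÷ 9 kcal/g = 78.3063 g.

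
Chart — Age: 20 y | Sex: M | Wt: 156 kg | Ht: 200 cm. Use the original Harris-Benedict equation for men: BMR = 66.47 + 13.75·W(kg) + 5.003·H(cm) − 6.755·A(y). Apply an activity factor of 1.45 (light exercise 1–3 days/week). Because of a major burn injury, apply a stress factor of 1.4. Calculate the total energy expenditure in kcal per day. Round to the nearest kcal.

6246 kcal per day

Harris-Benedict: BMR = 66.47 + 13.75(156) + 5.003(200) − 6.755(20) = 3076.97 kcal/day.
TEE = BMR × activity factor = 3076.97 × 1.45 = 4461.6065 kcal/day.
Apply stress factor: 4461.6065 × 1.4 = 6246.2491 kcal/day.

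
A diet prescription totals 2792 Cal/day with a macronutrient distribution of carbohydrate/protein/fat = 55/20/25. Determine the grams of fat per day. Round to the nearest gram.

78 g/day

Fat energy = 25% × 2792 = 698 kcal.
At 9 kcal/g: 698 ÷ 9 = 77.5556 g.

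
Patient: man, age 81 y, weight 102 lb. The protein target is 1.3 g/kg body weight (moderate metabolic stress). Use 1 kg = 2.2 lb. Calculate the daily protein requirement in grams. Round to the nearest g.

Weight in kg = 102 ÷ 2.2 = 46.3636 kg.
Protein = 1.3 g/kg × 46.3636 kg = 60.2727 g/day.

60 g/day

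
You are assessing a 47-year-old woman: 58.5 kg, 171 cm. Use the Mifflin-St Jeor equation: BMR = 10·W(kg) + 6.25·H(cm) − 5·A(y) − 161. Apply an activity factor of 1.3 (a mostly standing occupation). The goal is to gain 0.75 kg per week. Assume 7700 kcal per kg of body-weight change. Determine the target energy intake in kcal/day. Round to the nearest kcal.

2460 kcal/day

Mifflin-St Jeor (female): BMR = 10(58.5) + 6.25(171) − 5(47) − 161 = 585 + 1068.75 − 235 − 161 = 1257.75 kcal/day.
TEE = 1257.75 × 1.3 = 1635.075 kcal/day.
Required daily surplus = 0.75 × 7700 ÷ 7 = 825 kcal/day.
Target intake = 1635.075 + 825 = 2460.075 kcal/day.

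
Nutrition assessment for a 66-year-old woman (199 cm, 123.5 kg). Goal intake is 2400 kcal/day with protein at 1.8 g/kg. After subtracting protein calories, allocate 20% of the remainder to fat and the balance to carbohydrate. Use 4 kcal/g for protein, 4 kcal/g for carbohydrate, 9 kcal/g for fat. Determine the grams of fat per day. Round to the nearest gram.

Protein = 1.8 × 123.5 = 222.3 g → 222.3 × 4 = 889.2 kcal.
Non-protein calories = 2400 − 889.2 = 1510.8 kcal.
Fat: 20% × 1510.8 = 302.16 kcal; carbohydrate: 1208.64 kcal.
Fat: 302.16 kcal ÷ 9 kcal/g = 33.5733 g.

34 g/day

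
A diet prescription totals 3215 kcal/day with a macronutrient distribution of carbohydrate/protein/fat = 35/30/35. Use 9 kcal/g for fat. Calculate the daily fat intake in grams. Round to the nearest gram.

125 g/day

Fat energy = 35% × 3215 = 1125.25 kcal.
At 9 kcal/g: 1125.25 ÷ 9 = 125.0278 g.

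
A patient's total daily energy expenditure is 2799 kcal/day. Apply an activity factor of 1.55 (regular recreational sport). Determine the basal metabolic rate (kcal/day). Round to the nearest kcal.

BMR = TEE ÷ activity factor = 2799 ÷ 1.55 = 1805.8065 kcal/day.

1806 kcal/day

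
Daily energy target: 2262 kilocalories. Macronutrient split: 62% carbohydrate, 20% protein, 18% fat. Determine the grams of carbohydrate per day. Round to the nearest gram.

Carbohydrate energy = 62% × 2262 = 1402.44 kcal.
At 4 kcal/g: 1402.44 ÷ 4 = 350.61 g.

351 g/day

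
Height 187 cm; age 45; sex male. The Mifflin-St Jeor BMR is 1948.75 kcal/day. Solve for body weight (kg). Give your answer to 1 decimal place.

1948.75 = 10·W + 6.25(187) − 5(45) + 5
10·W = 1948.75 − 948.75 = 1000, so W = 100 kg.

100.0 kg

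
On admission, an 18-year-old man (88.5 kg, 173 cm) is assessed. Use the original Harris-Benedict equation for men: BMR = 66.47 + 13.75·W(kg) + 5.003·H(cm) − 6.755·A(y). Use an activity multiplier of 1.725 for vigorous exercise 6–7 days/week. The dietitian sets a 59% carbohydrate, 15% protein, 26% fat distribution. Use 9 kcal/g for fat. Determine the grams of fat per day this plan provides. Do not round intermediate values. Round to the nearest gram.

101 g/day

Harris-Benedict: BMR = 66.47 + 13.75(88.5) + 5.003(173) − 6.755(18) = 2027.274 kcal/day.
TEE = 2027.274 × 1.725 = 3497.0477 kcal/day.
Fat energy = 26% × 3497.0477 = 909.2324 kcal.
Fat = 909.2324 ÷ 9 kcal/g = 101.0258 g.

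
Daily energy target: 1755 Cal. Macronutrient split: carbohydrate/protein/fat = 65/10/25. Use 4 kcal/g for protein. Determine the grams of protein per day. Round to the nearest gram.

Protein energy = 10% × 1755 = 175.5 kcal.
At 4 kcal/g: 175.5 ÷ 4 = 43.875 g.

44 g/day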